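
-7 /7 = -1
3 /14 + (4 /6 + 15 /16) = 611 /336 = 1.82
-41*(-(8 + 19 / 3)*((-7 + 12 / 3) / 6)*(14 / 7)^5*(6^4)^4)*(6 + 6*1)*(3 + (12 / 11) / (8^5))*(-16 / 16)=10504395180719460864 / 11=954945016429041896.73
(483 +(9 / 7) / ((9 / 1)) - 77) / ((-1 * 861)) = -2843 / 6027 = -0.47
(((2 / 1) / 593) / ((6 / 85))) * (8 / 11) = 680 / 19569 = 0.03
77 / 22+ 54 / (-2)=-23.50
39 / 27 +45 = 418 / 9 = 46.44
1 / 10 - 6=-59 / 10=-5.90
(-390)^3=-59319000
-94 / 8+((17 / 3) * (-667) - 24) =-45785 / 12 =-3815.42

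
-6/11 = -0.55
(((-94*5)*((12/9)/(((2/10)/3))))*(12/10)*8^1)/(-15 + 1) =45120/7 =6445.71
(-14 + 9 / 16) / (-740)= 43 / 2368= 0.02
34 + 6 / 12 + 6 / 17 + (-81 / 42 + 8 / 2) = 4394 / 119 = 36.92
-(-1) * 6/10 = 3/5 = 0.60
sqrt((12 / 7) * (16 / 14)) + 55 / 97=55 / 97 + 4 * sqrt(6) / 7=1.97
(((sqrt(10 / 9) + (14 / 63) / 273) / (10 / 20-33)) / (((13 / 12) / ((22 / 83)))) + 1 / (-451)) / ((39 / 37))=-6512*sqrt(10) / 2735265-2131174729 / 1010322097785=-0.01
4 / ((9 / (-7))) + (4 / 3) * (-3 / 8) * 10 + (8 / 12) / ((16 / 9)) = -557 / 72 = -7.74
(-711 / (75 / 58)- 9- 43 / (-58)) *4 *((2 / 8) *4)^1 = -1618486 / 725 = -2232.39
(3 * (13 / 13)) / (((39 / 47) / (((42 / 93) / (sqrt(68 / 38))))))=329 * sqrt(646) / 6851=1.22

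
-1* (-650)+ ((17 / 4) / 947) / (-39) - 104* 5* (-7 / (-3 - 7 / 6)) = -165164461 / 738660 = -223.60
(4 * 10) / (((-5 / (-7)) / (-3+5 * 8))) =2072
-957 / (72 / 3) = -319 / 8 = -39.88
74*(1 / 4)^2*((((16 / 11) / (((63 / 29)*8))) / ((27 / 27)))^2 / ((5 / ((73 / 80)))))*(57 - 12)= 2271541 / 8537760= 0.27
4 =4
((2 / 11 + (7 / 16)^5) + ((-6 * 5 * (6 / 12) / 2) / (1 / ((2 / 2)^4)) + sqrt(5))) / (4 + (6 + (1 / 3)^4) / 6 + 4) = -0.56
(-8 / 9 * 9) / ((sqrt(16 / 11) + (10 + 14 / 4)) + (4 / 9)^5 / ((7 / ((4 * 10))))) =-817850320510608 / 1379318414122835 + 21869111763072 * sqrt(11) / 1379318414122835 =-0.54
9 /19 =0.47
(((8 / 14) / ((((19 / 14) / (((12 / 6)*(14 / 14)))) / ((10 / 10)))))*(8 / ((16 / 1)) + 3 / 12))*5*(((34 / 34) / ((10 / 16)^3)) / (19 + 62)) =2048 / 12825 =0.16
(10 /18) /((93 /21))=35 /279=0.13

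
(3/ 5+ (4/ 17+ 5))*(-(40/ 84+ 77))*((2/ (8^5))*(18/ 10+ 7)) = -554807/ 2284800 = -0.24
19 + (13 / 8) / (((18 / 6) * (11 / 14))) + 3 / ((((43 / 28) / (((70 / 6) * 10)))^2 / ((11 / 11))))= 1410188517 / 81356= 17333.55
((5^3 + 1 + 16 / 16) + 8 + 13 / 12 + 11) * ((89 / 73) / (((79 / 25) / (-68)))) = -66761125 / 17301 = -3858.80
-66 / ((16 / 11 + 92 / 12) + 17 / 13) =-14157 / 2237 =-6.33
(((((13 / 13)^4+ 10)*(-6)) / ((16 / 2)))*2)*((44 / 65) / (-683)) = 726 / 44395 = 0.02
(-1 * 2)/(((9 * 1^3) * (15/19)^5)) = -4952198/6834375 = -0.72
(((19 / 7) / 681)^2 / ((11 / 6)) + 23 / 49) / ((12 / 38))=106159061 / 71419194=1.49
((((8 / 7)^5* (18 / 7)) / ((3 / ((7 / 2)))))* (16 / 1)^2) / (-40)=-3145728 / 84035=-37.43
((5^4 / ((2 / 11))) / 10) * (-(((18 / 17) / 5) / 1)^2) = -4455 / 289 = -15.42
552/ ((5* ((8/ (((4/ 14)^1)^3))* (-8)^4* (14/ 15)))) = 207/ 2458624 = 0.00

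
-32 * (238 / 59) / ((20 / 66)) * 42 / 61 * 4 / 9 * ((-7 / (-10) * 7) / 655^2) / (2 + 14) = -0.00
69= 69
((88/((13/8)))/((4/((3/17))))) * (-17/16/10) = -33/130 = -0.25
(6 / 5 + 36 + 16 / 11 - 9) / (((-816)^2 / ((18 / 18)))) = 1631 / 36622080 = 0.00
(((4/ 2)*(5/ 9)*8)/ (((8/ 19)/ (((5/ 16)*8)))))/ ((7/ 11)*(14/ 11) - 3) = -11495/ 477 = -24.10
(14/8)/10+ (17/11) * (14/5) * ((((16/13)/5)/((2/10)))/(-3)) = -27461/17160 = -1.60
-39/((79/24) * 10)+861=339627/395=859.82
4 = 4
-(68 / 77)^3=-314432 / 456533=-0.69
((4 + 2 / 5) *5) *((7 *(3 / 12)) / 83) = 77 / 166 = 0.46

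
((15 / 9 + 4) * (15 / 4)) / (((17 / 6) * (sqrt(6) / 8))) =10 * sqrt(6) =24.49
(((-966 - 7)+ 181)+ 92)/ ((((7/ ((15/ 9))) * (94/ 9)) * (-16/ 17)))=6375/ 376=16.95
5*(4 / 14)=10 / 7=1.43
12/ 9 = 4/ 3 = 1.33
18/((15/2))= 12/5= 2.40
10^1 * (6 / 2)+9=39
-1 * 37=-37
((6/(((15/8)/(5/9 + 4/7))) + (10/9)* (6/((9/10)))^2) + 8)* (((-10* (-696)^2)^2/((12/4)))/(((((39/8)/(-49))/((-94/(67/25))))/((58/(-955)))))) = -15293287543642311884800/1497249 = -10214257978226942.80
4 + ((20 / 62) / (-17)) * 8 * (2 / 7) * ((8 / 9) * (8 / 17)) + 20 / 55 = 26979376 / 6208587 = 4.35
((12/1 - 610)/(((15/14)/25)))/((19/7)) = -293020/57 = -5140.70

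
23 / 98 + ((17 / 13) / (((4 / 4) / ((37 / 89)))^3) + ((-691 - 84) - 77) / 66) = -124287621933 / 9879435566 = -12.58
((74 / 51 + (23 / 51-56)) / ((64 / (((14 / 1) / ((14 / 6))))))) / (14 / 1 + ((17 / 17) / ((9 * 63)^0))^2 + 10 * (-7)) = 2759 / 29920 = 0.09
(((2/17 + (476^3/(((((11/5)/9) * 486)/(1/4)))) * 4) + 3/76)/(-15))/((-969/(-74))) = -12889176764527/2788714170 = -4621.91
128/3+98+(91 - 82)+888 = 3113/3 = 1037.67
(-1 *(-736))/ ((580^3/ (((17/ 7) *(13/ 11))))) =5083/ 469488250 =0.00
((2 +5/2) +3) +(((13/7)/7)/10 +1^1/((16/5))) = 30729/3920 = 7.84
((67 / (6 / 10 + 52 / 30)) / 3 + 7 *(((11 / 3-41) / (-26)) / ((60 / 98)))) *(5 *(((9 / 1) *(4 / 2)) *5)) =11694.84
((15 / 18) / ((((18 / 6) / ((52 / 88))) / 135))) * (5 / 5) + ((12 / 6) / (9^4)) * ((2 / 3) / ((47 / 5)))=901974355 / 40704444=22.16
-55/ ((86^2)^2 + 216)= -55/ 54701032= -0.00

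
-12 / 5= -2.40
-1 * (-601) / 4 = 601 / 4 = 150.25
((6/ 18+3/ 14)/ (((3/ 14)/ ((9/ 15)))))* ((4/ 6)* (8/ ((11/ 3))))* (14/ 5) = 6.24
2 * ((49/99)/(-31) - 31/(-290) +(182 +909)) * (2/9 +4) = 36901109882/4005045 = 9213.66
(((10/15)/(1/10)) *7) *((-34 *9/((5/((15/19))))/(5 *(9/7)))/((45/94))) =-626416/855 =-732.65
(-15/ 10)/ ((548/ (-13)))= 39/ 1096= 0.04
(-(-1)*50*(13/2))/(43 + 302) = 65/69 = 0.94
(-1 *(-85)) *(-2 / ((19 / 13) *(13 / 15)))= -2550 / 19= -134.21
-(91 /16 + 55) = -971 /16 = -60.69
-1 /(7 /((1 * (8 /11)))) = -8 /77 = -0.10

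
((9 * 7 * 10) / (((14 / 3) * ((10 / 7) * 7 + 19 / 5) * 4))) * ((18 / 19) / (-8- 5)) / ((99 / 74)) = -8325 / 62491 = -0.13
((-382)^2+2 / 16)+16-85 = 1166841 / 8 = 145855.12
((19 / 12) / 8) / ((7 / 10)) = 95 / 336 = 0.28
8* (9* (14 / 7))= 144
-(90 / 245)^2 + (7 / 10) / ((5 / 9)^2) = 1280367 / 600250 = 2.13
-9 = -9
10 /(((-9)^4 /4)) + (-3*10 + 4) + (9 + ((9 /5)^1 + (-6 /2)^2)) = -6.19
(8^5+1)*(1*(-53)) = -1736757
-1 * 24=-24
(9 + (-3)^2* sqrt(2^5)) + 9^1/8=61.04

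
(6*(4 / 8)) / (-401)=-3 / 401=-0.01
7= 7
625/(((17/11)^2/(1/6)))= 75625/1734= 43.61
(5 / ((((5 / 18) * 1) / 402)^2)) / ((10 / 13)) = 340338024 / 25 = 13613520.96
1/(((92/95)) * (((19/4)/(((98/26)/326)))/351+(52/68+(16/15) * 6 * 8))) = 10683225/549728842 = 0.02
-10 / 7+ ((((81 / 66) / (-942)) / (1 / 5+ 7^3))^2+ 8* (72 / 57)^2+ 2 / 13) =453330661452826879 / 39454991785361152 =11.49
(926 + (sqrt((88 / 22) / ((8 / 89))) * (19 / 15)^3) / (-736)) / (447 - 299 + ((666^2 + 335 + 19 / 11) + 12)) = 5093 / 2442290 - 75449 * sqrt(178) / 24266593440000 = 0.00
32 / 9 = 3.56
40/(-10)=-4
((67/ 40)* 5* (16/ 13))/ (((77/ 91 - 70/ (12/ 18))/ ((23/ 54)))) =-1541/ 36558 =-0.04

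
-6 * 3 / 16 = -9 / 8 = -1.12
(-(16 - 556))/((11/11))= 540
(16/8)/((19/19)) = 2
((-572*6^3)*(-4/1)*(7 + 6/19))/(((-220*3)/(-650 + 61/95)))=32103942624/9025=3557223.56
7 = 7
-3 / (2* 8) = -3 / 16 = -0.19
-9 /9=-1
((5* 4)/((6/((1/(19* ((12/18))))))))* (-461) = -121.32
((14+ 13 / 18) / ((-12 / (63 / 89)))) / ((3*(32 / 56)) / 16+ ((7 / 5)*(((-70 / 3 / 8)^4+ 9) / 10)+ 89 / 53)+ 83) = -29730456000 / 3292564545517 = -0.01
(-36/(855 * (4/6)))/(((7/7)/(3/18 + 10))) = -61/95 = -0.64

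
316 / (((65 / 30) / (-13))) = -1896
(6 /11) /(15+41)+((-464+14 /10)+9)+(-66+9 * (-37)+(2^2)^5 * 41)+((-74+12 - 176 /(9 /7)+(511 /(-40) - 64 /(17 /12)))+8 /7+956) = 3942555215 /94248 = 41831.71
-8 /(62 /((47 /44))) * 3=-141 /341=-0.41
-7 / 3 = -2.33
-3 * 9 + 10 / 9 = -233 / 9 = -25.89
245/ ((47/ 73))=17885/ 47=380.53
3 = 3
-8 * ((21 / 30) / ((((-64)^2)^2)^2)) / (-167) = 7 / 58757901388349440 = 0.00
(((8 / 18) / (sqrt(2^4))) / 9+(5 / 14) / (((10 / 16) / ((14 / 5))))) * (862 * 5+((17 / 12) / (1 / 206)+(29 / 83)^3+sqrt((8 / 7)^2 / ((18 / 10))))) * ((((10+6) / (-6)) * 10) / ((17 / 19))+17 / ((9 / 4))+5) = -27206520971262997 / 212584688730- 1969448 * sqrt(5) / 185895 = -128003.37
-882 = -882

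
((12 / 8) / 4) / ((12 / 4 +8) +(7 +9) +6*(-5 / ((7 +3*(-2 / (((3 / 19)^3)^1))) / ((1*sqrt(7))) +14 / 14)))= 11653693 / 839065581 - 68275*sqrt(7) / 6712524648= 0.01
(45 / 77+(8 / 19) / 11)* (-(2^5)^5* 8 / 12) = -13929408.77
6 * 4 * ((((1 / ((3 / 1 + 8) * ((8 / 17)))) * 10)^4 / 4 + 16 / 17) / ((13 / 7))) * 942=11150013214179 / 207082304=53843.39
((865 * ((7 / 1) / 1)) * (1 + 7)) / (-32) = -6055 / 4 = -1513.75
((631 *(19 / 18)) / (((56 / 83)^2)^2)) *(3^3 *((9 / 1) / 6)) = 5120800294221 / 39337984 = 130174.45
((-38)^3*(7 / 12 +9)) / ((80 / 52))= -2050841 / 6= -341806.83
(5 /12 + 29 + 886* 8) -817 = 75605 /12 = 6300.42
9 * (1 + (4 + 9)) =126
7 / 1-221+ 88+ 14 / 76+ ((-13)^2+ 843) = 33675 / 38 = 886.18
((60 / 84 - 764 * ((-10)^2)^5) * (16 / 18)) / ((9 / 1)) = -142613333333320 / 189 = -754567901234.50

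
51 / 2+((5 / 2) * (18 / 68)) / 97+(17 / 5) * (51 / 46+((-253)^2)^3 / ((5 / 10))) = 1352728148088742185799 / 758540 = 1783331331358586.48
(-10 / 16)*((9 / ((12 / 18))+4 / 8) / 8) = -35 / 32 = -1.09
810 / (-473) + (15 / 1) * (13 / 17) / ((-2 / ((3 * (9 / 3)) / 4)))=-940275 / 64328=-14.62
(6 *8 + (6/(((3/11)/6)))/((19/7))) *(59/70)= 54162/665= 81.45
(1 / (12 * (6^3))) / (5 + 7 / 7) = 1 / 15552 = 0.00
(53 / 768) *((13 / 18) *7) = 4823 / 13824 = 0.35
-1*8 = -8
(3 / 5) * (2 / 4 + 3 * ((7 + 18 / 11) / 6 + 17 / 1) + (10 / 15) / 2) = 1853 / 55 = 33.69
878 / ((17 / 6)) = 5268 / 17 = 309.88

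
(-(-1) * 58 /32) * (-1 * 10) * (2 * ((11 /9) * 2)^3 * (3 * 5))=-1929950 /243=-7942.18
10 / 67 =0.15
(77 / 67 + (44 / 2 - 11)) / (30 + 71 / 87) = 70818 / 179627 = 0.39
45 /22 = 2.05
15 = 15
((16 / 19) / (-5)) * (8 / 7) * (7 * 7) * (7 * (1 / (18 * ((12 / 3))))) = -784 / 855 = -0.92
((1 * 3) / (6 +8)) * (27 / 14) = 81 / 196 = 0.41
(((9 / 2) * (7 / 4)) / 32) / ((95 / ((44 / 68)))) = 693 / 413440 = 0.00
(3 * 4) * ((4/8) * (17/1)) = 102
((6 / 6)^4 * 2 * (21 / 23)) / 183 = 14 / 1403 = 0.01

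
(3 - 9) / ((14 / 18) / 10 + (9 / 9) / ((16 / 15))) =-4320 / 731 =-5.91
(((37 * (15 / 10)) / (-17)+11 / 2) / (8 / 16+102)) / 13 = 76 / 45305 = 0.00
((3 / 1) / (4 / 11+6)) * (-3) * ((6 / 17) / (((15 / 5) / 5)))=-99 / 119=-0.83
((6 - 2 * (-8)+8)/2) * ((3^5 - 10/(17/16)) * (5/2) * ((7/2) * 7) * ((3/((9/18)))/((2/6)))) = 3862965.44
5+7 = 12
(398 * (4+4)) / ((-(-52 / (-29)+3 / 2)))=-184672 / 191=-966.87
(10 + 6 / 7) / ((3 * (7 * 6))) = 38 / 441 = 0.09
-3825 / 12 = -1275 / 4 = -318.75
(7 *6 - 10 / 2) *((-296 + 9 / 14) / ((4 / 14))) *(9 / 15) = -22949.25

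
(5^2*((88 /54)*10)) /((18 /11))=60500 /243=248.97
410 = 410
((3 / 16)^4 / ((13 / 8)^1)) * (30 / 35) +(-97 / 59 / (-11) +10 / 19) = 3109005521 / 4596207616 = 0.68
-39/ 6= -6.50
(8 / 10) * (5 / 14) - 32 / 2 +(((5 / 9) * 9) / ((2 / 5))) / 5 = -185 / 14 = -13.21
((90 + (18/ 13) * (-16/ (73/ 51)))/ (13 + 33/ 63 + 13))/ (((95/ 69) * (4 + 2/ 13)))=1897707/ 3862795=0.49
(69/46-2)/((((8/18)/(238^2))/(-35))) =4460715/2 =2230357.50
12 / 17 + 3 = 63 / 17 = 3.71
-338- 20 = -358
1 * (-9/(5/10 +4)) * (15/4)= -15/2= -7.50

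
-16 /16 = -1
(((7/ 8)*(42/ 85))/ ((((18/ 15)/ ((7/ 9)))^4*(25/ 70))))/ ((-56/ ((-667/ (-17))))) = -1961797075/ 13106043648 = -0.15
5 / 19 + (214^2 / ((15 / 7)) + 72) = 6111463 / 285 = 21443.73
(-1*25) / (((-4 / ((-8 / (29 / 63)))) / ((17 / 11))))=-53550 / 319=-167.87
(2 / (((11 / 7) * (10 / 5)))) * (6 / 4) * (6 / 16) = 0.36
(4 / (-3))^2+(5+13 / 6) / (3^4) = 907 / 486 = 1.87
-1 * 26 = -26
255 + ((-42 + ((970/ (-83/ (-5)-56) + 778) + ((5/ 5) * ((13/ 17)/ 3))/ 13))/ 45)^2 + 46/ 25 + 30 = 21943653459716/ 40881594645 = 536.76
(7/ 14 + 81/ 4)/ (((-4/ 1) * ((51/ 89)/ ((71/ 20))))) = -524477/ 16320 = -32.14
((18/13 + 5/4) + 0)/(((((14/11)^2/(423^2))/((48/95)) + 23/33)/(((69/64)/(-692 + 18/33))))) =-6753823437141/1145914088898176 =-0.01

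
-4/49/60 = -1/735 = -0.00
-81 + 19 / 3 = -224 / 3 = -74.67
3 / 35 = 0.09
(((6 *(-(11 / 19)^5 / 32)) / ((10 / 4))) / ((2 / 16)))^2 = 233436821409 / 153276656445025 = 0.00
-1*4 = -4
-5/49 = -0.10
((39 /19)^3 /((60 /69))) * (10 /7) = 1364337 /96026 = 14.21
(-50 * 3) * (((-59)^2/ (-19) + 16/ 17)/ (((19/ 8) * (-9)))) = -23549200/ 18411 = -1279.08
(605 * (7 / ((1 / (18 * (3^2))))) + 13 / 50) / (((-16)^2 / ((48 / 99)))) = 34303513 / 26400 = 1299.38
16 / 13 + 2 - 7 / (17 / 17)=-3.77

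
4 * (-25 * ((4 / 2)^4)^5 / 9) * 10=-1048576000 / 9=-116508444.44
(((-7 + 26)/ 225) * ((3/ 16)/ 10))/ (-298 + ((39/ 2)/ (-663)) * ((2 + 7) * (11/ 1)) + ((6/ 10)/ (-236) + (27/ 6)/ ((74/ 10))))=-705109/ 133735960200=-0.00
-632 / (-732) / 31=0.03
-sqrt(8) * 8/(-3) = 16 * sqrt(2)/3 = 7.54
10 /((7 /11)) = 110 /7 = 15.71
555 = 555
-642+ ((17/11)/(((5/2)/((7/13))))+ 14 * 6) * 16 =505738/715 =707.33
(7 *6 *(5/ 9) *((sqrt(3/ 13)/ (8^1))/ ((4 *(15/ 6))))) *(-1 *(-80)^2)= -5600 *sqrt(39)/ 39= -896.72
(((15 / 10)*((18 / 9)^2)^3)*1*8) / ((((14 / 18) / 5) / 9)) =311040 / 7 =44434.29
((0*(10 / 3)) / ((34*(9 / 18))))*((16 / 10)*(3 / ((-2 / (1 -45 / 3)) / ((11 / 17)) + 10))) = 0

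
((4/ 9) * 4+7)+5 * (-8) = -281/ 9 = -31.22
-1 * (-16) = 16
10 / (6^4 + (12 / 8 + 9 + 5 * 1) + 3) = 20 / 2629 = 0.01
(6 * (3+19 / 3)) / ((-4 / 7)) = -98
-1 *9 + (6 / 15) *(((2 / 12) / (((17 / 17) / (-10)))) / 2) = -28 / 3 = -9.33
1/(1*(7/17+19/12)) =204/407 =0.50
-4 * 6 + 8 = -16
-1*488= -488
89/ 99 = 0.90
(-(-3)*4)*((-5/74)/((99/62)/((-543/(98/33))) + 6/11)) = -1851630/1225699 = -1.51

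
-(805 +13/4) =-3233/4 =-808.25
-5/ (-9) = 5/ 9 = 0.56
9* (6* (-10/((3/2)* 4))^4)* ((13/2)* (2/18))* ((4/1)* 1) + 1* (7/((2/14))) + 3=33904/27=1255.70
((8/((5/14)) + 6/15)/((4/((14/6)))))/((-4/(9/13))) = -1197/520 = -2.30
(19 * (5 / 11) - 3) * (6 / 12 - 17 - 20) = -2263 / 11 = -205.73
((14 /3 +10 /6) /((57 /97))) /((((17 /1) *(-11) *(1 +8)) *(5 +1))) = -97 /90882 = -0.00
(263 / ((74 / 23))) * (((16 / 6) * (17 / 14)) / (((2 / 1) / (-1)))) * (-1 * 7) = 102833 / 111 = 926.42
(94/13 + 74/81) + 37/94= 8.54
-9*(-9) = 81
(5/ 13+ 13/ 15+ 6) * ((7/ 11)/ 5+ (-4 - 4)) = -612262/ 10725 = -57.09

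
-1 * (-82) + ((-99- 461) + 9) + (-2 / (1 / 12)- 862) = -1355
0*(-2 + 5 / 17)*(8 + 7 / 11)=0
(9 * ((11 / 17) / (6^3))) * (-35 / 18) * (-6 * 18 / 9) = 385 / 612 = 0.63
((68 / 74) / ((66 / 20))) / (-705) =-68 / 172161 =-0.00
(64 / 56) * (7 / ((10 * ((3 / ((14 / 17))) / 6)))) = 112 / 85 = 1.32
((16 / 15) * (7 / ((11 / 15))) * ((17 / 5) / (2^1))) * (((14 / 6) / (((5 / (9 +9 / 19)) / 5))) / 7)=11424 / 209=54.66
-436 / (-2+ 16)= -218 / 7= -31.14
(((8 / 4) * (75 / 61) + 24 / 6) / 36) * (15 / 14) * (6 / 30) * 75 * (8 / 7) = 9850 / 2989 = 3.30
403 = 403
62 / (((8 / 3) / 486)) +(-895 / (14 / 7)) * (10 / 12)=131119 / 12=10926.58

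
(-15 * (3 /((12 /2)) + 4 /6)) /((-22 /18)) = 315 /22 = 14.32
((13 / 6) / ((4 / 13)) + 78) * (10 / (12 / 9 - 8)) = -2041 / 16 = -127.56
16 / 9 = 1.78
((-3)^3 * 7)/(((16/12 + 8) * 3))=-27/4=-6.75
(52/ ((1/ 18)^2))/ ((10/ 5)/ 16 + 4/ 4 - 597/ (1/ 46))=-0.61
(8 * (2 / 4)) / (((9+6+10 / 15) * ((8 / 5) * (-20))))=-3 / 376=-0.01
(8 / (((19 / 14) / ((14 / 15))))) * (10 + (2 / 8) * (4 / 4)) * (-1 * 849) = -4548376 / 95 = -47877.64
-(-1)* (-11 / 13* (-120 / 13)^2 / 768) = -825 / 8788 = -0.09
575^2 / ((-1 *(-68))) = 330625 / 68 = 4862.13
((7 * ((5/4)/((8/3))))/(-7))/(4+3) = -15/224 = -0.07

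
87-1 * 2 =85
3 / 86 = 0.03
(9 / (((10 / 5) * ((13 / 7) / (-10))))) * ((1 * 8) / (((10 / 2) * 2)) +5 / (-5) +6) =-140.54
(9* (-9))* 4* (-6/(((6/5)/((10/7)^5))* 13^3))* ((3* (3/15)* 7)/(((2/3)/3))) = 437400000/5274997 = 82.92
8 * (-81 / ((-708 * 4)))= 27 / 118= 0.23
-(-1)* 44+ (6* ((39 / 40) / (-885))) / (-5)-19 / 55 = 14166329 / 324500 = 43.66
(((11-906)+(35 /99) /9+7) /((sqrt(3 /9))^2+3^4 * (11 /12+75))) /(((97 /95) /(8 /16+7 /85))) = -0.08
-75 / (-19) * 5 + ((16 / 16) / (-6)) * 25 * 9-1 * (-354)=12777 / 38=336.24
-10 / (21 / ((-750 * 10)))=25000 / 7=3571.43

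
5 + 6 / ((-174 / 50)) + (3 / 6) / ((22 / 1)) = 4209 / 1276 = 3.30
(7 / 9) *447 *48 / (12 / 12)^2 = 16688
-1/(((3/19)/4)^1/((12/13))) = -304/13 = -23.38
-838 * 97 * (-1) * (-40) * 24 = -78034560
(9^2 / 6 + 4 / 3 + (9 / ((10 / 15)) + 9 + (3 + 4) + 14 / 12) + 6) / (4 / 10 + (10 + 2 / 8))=1030 / 213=4.84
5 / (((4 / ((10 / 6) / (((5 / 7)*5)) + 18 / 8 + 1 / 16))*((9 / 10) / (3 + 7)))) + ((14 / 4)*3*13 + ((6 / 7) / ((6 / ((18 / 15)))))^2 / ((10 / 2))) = 463328927 / 2646000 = 175.11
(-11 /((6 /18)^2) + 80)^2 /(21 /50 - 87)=-18050 /4329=-4.17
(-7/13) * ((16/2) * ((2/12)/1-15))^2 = -7582.50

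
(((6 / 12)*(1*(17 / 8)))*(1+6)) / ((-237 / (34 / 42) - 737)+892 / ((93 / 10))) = -188139 / 23622688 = -0.01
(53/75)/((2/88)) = 2332/75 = 31.09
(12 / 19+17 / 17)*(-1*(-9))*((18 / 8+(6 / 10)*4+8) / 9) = 7843 / 380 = 20.64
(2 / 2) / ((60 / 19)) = 19 / 60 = 0.32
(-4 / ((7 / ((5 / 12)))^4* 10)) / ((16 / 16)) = -125 / 24893568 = -0.00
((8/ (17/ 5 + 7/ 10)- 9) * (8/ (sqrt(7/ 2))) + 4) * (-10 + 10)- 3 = -3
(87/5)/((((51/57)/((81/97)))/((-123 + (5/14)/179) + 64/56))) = -40886771517/20661970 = -1978.84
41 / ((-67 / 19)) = -779 / 67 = -11.63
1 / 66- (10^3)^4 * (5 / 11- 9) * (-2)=-1127999999999999 / 66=-17090909090909.08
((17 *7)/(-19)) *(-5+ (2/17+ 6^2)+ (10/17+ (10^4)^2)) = -11900003773/19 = -626315988.05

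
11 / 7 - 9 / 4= -19 / 28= -0.68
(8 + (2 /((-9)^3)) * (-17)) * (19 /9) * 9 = 111454 /729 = 152.89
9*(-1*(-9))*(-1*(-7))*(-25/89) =-14175/89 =-159.27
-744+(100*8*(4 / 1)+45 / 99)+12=27153 / 11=2468.45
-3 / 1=-3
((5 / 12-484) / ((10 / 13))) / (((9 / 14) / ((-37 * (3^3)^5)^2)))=-5512787960603980329819 / 20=-275639398030199016490.95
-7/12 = -0.58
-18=-18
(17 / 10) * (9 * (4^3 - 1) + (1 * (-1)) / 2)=19261 / 20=963.05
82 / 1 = 82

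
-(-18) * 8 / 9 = 16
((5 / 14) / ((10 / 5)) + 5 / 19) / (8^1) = 235 / 4256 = 0.06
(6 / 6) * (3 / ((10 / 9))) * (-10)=-27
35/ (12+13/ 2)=1.89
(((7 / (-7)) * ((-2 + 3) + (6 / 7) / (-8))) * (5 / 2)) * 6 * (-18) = 3375 / 14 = 241.07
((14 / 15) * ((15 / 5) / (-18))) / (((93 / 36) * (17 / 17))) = -28 / 465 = -0.06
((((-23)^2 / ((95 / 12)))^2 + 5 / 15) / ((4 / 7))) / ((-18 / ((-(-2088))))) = -24542768411 / 27075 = -906473.44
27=27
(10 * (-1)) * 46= -460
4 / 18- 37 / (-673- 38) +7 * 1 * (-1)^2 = 1724 / 237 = 7.27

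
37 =37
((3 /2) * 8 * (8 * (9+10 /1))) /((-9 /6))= -1216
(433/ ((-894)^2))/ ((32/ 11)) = 4763/ 25575552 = 0.00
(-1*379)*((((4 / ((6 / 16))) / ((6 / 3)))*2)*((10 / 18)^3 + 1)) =-10357312 / 2187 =-4735.85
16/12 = 4/3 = 1.33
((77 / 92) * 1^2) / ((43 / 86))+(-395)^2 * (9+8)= 122011627 / 46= 2652426.67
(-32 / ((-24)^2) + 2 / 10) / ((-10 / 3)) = -13 / 300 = -0.04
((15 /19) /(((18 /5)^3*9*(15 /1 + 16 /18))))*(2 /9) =625 /23768316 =0.00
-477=-477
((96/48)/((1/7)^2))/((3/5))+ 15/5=499/3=166.33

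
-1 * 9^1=-9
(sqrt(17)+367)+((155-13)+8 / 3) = 515.79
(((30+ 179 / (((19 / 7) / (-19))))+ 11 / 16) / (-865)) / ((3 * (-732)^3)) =-2173 / 1809456215040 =-0.00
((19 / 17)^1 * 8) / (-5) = -152 / 85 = -1.79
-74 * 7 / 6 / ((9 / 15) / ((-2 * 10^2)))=28777.78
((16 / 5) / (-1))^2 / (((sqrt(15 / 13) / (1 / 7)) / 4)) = 1024*sqrt(195) / 2625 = 5.45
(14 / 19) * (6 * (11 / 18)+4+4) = 490 / 57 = 8.60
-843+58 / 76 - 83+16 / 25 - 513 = -1365717 / 950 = -1437.60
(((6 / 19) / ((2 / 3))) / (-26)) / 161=-9 / 79534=-0.00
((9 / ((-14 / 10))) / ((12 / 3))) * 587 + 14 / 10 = -131879 / 140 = -941.99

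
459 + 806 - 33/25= 31592/25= 1263.68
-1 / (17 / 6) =-6 / 17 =-0.35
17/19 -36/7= -565/133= -4.25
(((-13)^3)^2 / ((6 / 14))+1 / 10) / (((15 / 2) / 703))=237527272999 / 225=1055676768.88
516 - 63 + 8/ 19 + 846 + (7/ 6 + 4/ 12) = 49435/ 38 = 1300.92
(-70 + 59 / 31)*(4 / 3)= -8444 / 93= -90.80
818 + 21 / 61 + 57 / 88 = 4396349 / 5368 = 818.99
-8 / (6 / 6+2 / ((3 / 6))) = -8 / 5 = -1.60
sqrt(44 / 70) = sqrt(770) / 35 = 0.79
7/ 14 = 1/ 2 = 0.50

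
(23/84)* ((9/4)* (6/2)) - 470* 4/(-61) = 223187/6832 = 32.67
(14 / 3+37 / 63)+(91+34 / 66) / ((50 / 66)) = 39707 / 315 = 126.05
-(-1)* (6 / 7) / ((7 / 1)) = 6 / 49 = 0.12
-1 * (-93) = 93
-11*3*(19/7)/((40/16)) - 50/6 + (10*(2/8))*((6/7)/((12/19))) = -17123/420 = -40.77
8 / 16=1 / 2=0.50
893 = 893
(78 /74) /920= 39 /34040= 0.00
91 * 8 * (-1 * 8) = -5824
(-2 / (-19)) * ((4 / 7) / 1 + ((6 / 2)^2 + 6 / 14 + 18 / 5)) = 136 / 95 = 1.43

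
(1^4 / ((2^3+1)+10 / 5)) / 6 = 1 / 66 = 0.02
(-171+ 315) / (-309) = -48 / 103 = -0.47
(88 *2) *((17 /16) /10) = 187 /10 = 18.70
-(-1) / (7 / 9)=9 / 7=1.29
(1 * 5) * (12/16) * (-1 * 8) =-30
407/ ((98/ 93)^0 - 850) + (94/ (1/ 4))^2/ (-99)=-40022839/ 28017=-1428.52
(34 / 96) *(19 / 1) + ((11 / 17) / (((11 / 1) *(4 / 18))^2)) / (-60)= 75481 / 11220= 6.73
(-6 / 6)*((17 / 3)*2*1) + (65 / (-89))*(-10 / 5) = -2636 / 267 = -9.87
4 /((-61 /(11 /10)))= -22 /305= -0.07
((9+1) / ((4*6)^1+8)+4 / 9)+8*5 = 5869 / 144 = 40.76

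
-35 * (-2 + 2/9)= 560/9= 62.22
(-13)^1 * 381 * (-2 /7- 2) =79248 /7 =11321.14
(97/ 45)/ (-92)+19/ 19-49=-48.02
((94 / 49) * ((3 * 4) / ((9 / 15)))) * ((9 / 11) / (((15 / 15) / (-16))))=-270720 / 539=-502.26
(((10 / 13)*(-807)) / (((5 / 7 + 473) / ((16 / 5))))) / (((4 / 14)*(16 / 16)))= -158172 / 10777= -14.68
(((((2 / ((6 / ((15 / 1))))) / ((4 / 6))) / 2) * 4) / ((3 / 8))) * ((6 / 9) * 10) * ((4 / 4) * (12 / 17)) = 3200 / 17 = 188.24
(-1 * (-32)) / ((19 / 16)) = 512 / 19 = 26.95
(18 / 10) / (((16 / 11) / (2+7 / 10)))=3.34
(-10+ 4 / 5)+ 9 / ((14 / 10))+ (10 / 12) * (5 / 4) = -1453 / 840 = -1.73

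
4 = 4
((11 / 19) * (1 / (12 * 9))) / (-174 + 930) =11 / 1551312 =0.00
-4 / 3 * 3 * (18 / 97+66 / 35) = -28128 / 3395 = -8.29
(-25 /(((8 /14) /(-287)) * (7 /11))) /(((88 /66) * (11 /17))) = 365925 /16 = 22870.31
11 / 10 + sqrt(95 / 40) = 11 / 10 + sqrt(38) / 4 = 2.64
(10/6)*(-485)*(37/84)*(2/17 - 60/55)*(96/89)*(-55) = -93314000/4539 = -20558.27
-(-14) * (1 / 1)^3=14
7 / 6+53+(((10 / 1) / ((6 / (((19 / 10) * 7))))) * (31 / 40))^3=70836208867 / 13824000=5124.15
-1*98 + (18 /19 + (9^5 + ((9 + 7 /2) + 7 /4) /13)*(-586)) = -17094105979 /494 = -34603453.40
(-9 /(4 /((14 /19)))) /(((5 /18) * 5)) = -567 /475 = -1.19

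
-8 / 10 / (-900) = 1 / 1125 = 0.00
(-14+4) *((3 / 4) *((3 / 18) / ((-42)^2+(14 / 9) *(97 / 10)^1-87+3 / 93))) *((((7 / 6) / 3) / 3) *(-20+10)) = 27125 / 28326108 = 0.00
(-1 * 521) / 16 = -521 / 16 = -32.56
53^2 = 2809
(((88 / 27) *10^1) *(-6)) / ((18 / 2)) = -1760 / 81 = -21.73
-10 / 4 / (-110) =1 / 44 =0.02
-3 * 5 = -15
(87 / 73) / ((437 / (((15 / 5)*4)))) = 1044 / 31901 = 0.03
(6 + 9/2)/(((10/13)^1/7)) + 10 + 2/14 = 14797/140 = 105.69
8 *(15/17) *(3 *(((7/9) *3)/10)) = 84/17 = 4.94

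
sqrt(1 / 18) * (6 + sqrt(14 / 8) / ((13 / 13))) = sqrt(14) / 12 + sqrt(2) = 1.73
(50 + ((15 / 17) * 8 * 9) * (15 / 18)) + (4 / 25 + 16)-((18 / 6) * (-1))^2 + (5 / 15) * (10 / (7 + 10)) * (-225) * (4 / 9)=6787 / 75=90.49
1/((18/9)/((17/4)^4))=163.13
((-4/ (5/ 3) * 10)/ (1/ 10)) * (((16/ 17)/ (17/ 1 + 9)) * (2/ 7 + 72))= -971520/ 1547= -628.00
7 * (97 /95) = 679 /95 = 7.15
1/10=0.10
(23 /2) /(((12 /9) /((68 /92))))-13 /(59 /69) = -4167 /472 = -8.83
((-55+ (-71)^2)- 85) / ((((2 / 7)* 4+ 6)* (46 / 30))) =102921 / 230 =447.48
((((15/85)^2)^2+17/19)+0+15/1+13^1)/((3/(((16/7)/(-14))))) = -122278848/77758051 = -1.57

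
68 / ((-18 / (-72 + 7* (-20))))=7208 / 9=800.89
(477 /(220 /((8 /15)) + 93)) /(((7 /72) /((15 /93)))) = 114480 /73129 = 1.57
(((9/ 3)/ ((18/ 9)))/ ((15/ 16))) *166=1328/ 5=265.60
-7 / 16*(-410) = 1435 / 8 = 179.38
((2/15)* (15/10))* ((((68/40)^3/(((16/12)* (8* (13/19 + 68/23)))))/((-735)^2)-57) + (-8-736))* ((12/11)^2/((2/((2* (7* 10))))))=-22030652088759057/1650781825000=-13345.59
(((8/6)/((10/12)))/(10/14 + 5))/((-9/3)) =-7/75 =-0.09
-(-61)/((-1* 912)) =-0.07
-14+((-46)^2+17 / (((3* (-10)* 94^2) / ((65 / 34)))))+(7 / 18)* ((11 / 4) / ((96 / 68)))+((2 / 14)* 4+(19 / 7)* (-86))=49963854559 / 26720064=1869.90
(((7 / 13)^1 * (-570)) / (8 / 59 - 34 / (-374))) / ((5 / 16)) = -394592 / 91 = -4336.18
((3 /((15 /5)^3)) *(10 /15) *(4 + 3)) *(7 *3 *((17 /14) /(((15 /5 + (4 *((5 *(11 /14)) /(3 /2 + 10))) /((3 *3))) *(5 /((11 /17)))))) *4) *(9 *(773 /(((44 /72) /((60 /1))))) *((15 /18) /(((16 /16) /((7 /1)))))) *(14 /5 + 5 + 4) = 466292535408 /4567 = 102100401.88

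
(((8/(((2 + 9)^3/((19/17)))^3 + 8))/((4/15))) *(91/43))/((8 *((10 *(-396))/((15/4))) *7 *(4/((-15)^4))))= -501564375/62344697284120064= -0.00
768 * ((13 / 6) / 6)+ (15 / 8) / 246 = 545807 / 1968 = 277.34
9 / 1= 9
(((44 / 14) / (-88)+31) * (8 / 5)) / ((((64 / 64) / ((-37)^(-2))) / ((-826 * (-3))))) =613836 / 6845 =89.68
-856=-856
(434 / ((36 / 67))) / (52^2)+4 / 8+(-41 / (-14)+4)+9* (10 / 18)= 4336237 / 340704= 12.73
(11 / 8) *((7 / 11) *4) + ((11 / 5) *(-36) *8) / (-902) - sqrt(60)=1723 / 410 - 2 *sqrt(15)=-3.54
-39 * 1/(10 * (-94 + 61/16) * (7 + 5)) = 2/555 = 0.00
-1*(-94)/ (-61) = -94/ 61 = -1.54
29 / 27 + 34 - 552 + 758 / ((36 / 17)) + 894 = 39691 / 54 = 735.02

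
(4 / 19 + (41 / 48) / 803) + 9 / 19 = 501851 / 732336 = 0.69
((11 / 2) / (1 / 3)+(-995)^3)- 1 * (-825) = -1970148067 / 2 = -985074033.50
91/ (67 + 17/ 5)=455/ 352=1.29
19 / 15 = 1.27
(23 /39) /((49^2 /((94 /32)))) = 1081 /1498224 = 0.00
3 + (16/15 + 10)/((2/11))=958/15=63.87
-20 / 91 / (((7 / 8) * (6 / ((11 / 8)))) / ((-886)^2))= -86349560 / 1911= -45185.54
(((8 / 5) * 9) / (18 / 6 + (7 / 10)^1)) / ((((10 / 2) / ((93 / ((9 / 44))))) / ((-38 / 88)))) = -28272 / 185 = -152.82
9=9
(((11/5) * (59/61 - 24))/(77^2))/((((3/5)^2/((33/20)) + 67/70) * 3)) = -562/231861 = -0.00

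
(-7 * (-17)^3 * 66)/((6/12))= 4539612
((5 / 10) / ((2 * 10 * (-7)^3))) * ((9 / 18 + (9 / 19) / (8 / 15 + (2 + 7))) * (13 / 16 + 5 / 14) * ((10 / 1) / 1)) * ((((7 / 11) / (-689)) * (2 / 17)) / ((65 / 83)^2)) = 2695645033 / 32467681289243200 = 0.00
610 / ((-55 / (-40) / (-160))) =-780800 / 11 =-70981.82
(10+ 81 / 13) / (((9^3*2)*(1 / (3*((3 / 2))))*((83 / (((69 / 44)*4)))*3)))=4853 / 3845556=0.00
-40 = -40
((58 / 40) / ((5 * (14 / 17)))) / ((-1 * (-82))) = 493 / 114800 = 0.00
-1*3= -3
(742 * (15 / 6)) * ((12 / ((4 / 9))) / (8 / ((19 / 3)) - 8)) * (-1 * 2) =951615 / 64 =14868.98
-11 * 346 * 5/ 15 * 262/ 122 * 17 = -8475962/ 183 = -46316.73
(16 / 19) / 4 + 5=99 / 19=5.21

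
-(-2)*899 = 1798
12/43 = 0.28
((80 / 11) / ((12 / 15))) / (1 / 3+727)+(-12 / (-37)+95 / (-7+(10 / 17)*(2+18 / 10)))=-705005233 / 35966997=-19.60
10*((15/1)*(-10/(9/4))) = -666.67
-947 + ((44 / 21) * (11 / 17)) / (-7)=-947.19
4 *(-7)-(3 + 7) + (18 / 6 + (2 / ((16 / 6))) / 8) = -1117 / 32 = -34.91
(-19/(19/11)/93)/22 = -1/186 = -0.01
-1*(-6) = 6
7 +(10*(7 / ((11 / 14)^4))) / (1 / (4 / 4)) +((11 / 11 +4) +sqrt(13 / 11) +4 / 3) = sqrt(143) / 11 +8653000 / 43923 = 198.09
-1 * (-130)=130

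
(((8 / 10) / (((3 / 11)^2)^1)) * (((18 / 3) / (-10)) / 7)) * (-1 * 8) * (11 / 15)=42592 / 7875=5.41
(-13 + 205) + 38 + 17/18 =4157/18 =230.94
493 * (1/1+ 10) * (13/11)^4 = 14080573/1331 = 10578.94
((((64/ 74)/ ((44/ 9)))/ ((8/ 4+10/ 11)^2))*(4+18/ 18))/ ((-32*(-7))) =495/ 1060864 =0.00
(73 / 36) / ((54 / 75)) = 1825 / 648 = 2.82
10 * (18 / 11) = 180 / 11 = 16.36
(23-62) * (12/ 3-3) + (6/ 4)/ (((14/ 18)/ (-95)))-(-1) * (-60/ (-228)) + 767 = 144983/ 266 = 545.05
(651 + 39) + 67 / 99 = 68377 / 99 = 690.68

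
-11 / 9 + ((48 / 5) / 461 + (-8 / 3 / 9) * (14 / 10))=-20117 / 12447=-1.62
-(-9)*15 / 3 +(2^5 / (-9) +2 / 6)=376 / 9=41.78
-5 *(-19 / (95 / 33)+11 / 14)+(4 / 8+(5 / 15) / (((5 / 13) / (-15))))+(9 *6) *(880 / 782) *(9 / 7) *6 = 1328396 / 2737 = 485.35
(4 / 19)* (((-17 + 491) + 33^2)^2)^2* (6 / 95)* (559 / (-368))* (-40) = 40033998264518388 / 8303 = 4821630526859.98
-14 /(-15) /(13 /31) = 434 /195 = 2.23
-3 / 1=-3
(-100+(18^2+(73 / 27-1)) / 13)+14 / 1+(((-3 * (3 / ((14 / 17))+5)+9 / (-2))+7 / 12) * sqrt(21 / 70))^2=567637453 / 2751840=206.28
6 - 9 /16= 87 /16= 5.44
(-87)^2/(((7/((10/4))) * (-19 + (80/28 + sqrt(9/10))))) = -21382425/127249 - 794745 * sqrt(10)/254498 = -177.91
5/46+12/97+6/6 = 5499/4462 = 1.23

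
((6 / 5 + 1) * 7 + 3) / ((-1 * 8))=-23 / 10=-2.30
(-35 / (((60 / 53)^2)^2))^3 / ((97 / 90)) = -168501804160057071041863 / 18768701030400000000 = -8977.81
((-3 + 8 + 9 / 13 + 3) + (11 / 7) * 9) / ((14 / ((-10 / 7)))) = -10390 / 4459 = -2.33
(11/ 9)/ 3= 11/ 27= 0.41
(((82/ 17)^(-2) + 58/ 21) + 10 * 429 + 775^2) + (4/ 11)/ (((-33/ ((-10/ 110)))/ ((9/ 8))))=113689779274457/ 187942524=604917.81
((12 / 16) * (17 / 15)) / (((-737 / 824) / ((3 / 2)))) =-5253 / 3685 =-1.43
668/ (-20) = -33.40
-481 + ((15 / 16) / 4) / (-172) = -5294863 / 11008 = -481.00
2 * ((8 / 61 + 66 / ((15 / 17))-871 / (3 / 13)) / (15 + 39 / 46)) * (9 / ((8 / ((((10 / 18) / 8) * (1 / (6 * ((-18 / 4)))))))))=77853919 / 57631824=1.35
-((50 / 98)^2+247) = -593672 / 2401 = -247.26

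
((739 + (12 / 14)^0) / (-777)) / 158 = -0.01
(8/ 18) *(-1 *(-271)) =1084/ 9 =120.44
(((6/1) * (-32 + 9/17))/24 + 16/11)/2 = -4797/1496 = -3.21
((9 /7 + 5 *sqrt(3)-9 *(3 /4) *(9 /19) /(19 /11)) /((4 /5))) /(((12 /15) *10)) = -28575 /323456 + 25 *sqrt(3) /32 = 1.26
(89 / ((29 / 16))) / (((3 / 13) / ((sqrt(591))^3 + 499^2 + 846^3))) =128894397040.39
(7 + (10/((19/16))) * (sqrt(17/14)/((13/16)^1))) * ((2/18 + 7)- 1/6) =875/18 + 80000 * sqrt(238)/15561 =127.92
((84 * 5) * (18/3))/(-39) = -840/13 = -64.62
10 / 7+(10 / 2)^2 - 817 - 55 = -5919 / 7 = -845.57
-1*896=-896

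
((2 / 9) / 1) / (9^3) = 2 / 6561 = 0.00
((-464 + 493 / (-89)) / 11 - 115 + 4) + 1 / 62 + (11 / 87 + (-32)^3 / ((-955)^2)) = -67241723761963 / 437832193650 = -153.58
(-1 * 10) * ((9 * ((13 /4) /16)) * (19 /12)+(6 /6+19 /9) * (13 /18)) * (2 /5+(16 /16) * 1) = -746291 /10368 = -71.98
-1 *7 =-7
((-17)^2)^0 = 1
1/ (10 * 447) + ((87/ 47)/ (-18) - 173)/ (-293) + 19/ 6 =231309451/ 61556370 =3.76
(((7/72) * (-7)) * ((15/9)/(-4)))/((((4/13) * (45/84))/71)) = 316589/2592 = 122.14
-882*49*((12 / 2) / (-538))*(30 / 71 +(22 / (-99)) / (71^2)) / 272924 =69033552 / 92523214699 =0.00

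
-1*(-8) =8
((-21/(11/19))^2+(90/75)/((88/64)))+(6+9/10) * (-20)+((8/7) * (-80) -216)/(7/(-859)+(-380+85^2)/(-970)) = 6093369841189/4985988315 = 1222.10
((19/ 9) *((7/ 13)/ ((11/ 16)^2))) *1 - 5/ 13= 28603/ 14157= 2.02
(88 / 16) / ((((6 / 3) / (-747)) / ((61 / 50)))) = -501237 / 200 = -2506.18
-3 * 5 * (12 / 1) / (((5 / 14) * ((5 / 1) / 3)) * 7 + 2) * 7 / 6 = -1260 / 37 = -34.05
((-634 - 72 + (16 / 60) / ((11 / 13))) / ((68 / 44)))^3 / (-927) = 1578644029739672 / 15370934625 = 102703.19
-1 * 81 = -81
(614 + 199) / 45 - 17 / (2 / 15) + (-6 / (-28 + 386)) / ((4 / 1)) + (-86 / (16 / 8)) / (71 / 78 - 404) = -36918440359 / 337676340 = -109.33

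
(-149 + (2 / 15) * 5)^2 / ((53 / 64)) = 12673600 / 477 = 26569.39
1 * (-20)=-20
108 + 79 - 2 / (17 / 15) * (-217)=9689 / 17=569.94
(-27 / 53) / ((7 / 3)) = -81 / 371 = -0.22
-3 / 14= -0.21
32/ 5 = 6.40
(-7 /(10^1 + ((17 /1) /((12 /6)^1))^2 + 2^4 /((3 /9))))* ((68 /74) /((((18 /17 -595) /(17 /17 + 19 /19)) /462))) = 14954016 /194639869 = 0.08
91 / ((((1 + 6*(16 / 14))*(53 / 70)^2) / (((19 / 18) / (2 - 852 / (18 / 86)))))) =-2965235 / 565729791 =-0.01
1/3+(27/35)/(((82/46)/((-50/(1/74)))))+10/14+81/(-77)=-15164861/9471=-1601.19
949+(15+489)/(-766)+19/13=4729072/4979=949.80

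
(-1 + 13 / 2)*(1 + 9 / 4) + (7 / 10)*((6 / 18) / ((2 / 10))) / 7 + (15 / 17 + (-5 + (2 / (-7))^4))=13646609 / 979608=13.93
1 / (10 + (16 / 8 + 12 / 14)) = 7 / 90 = 0.08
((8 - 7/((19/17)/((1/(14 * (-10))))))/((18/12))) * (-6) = -3057/95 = -32.18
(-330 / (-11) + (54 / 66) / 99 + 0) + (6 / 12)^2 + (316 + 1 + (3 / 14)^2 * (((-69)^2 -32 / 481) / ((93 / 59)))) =42961452850 / 88407319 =485.95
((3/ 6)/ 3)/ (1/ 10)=5/ 3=1.67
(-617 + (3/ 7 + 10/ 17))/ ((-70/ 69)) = 2528919/ 4165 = 607.18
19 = 19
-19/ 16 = -1.19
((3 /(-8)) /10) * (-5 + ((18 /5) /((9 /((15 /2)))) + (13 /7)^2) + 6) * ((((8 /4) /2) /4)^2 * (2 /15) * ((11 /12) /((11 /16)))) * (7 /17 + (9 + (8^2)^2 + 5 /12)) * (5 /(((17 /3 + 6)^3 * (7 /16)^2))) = -366863982 /1750028875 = -0.21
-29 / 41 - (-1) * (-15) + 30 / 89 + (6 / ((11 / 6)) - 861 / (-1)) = 34074097 / 40139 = 848.90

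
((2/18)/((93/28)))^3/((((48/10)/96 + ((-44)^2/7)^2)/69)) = 494798080/14651972833240719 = 0.00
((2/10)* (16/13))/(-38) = -8/1235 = -0.01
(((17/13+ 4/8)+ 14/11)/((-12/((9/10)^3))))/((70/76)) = -4067577/20020000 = -0.20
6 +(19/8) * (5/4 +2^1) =439/32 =13.72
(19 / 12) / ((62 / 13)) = 247 / 744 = 0.33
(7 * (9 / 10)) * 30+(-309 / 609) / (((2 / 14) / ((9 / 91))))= 497844 / 2639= 188.65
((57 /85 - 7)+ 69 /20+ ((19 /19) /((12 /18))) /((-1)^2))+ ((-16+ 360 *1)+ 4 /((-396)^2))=285432094 /833085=342.62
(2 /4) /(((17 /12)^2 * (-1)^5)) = -72 /289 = -0.25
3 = 3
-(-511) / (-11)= -511 / 11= -46.45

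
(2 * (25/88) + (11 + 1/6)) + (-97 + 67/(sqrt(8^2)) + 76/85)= -76.00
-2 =-2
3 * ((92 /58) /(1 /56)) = 266.48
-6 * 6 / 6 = -6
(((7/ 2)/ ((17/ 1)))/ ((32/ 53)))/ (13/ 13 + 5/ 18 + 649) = 3339/ 6367520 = 0.00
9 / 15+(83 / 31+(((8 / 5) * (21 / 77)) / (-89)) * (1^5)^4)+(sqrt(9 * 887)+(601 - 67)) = 3 * sqrt(887)+81528418 / 151745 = 626.62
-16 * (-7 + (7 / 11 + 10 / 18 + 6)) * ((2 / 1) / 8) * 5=-380 / 99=-3.84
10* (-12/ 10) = -12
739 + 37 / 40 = 29597 / 40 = 739.92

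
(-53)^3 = -148877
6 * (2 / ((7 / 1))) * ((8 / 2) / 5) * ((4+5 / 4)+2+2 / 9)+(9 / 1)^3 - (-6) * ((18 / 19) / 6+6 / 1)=1548509 / 1995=776.19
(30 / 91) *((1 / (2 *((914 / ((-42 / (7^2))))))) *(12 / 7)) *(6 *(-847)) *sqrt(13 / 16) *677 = 66352770 *sqrt(13) / 291109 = 821.82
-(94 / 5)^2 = -8836 / 25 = -353.44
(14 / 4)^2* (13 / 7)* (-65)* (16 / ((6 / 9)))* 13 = -461370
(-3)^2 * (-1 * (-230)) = 2070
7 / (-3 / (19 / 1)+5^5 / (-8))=-0.02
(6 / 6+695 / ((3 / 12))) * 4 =11124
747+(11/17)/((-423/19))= 5371468/7191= 746.97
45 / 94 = 0.48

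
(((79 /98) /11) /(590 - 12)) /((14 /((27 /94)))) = 2133 /819978544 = 0.00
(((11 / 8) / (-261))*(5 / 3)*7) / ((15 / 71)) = -5467 / 18792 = -0.29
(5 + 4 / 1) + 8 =17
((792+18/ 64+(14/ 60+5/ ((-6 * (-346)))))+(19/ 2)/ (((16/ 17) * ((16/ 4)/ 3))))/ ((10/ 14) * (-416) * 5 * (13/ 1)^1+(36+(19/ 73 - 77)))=-135801826489/ 3285201242880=-0.04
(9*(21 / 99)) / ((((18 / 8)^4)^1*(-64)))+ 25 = 601397 / 24057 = 25.00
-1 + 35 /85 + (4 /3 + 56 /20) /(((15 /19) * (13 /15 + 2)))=13576 /10965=1.24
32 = 32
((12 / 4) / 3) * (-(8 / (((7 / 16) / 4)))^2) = -262144 / 49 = -5349.88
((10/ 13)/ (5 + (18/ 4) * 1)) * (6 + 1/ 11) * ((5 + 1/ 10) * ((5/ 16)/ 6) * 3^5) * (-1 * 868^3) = -56563880344020/ 2717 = -20818505831.44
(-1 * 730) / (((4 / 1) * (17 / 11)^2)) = -44165 / 578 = -76.41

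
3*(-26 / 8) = -39 / 4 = -9.75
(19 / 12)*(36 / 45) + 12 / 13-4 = -353 / 195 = -1.81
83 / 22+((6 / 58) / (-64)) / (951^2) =23220194197 / 6154750272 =3.77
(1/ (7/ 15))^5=759375/ 16807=45.18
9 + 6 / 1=15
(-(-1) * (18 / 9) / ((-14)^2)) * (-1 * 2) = -1 / 49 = -0.02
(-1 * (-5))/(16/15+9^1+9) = 75/286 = 0.26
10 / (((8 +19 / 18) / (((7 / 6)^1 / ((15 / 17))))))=238 / 163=1.46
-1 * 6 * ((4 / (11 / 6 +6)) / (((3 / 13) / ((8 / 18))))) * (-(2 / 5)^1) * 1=1664 / 705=2.36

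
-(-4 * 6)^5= 7962624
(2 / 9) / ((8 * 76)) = 1 / 2736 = 0.00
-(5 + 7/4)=-27/4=-6.75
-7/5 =-1.40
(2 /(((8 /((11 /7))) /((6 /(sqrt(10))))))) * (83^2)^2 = 1566124593 * sqrt(10) /140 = 35375148.67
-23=-23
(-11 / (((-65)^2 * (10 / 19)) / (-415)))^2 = 300918409 / 71402500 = 4.21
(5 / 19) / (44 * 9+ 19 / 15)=75 / 113221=0.00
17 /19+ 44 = 853 /19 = 44.89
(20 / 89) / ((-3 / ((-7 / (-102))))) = -70 / 13617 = -0.01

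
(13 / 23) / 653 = 13 / 15019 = 0.00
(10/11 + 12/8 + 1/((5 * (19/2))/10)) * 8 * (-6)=-26280/209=-125.74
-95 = -95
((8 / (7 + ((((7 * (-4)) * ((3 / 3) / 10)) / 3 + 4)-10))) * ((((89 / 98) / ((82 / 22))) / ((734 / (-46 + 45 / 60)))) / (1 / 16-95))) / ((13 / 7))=21263880 / 2079931763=0.01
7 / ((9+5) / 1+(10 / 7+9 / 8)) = 392 / 927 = 0.42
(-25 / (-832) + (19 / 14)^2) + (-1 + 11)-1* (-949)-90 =35503705 / 40768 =870.87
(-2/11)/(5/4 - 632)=0.00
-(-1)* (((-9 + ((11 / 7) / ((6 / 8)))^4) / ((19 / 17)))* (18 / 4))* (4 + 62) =373582429 / 136857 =2729.73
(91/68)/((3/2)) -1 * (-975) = 99541/102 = 975.89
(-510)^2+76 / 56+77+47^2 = 3673423 / 14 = 262387.36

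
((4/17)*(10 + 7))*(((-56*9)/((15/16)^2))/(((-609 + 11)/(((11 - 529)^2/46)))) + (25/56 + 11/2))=53910951121/2406950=22398.04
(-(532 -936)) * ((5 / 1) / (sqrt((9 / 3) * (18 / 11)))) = 1010 * sqrt(66) / 9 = 911.70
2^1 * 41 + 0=82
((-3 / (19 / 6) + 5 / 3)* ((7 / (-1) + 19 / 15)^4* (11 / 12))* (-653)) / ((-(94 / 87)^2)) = 398515.47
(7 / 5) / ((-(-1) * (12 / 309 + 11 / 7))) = 5047 / 5805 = 0.87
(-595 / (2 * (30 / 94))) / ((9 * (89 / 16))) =-44744 / 2403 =-18.62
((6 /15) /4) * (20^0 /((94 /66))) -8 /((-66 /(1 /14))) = 8563 /108570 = 0.08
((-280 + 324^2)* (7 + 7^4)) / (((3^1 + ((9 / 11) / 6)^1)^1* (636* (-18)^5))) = -1883959 / 28166373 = -0.07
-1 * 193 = -193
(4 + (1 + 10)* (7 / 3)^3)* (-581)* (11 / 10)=-24803471 / 270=-91864.71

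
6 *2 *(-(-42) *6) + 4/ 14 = 21170/ 7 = 3024.29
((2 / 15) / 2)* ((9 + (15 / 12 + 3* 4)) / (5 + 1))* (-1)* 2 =-89 / 180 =-0.49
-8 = -8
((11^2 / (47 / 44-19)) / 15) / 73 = -5324 / 863955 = -0.01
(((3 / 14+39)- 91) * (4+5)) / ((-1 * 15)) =435 / 14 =31.07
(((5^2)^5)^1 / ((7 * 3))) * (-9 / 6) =-9765625 / 14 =-697544.64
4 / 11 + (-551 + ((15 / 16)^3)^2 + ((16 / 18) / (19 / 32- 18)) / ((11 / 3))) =-169601270997523 / 308382007296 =-549.97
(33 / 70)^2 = 1089 / 4900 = 0.22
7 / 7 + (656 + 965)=1622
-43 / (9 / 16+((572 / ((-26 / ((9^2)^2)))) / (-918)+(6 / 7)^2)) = -573104 / 2112921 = -0.27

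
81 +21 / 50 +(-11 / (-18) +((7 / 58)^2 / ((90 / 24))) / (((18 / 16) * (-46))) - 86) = -51820877 / 13056525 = -3.97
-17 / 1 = -17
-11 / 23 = -0.48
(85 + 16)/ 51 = 101/ 51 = 1.98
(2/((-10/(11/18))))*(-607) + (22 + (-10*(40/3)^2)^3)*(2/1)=-81919999138403/7290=-11237311267.27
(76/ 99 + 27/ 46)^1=6169/ 4554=1.35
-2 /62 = -1 /31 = -0.03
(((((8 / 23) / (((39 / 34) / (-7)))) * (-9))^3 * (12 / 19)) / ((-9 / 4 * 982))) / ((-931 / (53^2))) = 28489772924928 / 4738078578649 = 6.01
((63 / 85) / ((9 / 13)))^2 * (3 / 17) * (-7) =-173901 / 122825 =-1.42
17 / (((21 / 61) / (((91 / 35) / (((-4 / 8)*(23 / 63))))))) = -80886 / 115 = -703.36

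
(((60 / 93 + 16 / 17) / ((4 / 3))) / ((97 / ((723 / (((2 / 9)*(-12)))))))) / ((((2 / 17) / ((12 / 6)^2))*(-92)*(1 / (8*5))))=6799815 / 138322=49.16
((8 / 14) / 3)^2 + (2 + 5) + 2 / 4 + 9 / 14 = 3607 / 441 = 8.18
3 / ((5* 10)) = 3 / 50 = 0.06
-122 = -122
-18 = -18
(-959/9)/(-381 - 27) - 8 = -28417/3672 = -7.74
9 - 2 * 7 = -5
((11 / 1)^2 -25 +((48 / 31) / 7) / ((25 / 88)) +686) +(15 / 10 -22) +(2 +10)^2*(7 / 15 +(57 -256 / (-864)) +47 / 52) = 9210.30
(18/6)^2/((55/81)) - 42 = -1581/55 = -28.75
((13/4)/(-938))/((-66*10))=13/2476320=0.00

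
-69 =-69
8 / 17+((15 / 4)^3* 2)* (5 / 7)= 288667 / 3808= 75.81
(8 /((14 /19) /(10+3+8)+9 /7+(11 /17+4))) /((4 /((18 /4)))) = 61047 /40480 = 1.51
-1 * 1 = -1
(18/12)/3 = 1/2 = 0.50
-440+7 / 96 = -42233 / 96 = -439.93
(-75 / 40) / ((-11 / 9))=135 / 88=1.53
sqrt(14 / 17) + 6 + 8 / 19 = sqrt(238) / 17 + 122 / 19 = 7.33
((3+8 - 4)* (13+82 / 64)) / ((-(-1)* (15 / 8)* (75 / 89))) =63.27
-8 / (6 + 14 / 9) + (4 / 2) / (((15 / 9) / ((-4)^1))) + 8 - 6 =-328 / 85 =-3.86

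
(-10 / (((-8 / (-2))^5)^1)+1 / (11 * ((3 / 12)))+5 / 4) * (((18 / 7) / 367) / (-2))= -81297 / 14468608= -0.01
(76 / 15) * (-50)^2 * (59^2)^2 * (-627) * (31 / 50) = -59666370258440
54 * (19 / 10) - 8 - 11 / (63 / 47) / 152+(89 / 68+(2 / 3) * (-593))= -243763519 / 813960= -299.48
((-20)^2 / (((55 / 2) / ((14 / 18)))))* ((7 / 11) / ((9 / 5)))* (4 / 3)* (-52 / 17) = -8153600 / 499851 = -16.31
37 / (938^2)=37 / 879844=0.00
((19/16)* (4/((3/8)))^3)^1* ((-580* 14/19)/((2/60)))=-166297600/9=-18477511.11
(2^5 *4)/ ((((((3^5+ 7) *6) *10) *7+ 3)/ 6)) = 256/ 35001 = 0.01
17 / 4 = 4.25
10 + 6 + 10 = 26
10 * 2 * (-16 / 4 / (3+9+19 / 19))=-80 / 13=-6.15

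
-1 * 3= -3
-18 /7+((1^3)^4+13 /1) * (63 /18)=325 /7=46.43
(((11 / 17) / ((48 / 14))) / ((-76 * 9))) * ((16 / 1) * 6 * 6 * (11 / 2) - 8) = -30415 / 34884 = -0.87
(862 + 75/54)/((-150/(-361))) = 5610301/2700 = 2077.89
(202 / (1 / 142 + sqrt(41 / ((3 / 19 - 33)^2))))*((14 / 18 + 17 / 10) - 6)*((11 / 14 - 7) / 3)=-713023200448 / 2608007395 + 9248733628888*sqrt(41) / 7824022185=7295.70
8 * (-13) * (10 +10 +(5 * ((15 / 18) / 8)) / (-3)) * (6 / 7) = -37115 / 21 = -1767.38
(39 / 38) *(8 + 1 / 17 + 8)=16.48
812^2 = 659344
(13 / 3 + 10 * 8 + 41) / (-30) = -188 / 45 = -4.18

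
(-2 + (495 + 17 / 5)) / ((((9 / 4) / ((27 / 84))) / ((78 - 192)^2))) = 921602.06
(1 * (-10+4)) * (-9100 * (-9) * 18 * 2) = -17690400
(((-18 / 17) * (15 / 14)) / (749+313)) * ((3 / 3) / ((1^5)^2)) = -0.00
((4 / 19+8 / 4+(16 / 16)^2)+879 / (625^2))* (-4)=-95379304 / 7421875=-12.85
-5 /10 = -1 /2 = -0.50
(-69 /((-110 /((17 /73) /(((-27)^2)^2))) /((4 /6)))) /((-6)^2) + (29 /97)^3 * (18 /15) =449622888550019 /14021300771632044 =0.03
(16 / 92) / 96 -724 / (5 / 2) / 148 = -1.95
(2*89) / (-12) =-89 / 6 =-14.83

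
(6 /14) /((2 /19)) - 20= -223 /14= -15.93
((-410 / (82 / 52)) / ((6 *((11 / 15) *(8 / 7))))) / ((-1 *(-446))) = -2275 / 19624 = -0.12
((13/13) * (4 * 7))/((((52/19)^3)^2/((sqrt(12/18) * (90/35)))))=141137643 * sqrt(6)/2471326208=0.14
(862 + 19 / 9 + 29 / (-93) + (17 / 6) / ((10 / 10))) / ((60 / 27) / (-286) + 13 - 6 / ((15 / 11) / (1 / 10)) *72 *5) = -345760415 / 58013338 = -5.96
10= 10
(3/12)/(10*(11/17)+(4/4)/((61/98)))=1037/33504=0.03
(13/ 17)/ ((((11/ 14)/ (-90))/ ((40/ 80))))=-8190/ 187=-43.80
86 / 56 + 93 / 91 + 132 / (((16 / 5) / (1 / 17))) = 2203 / 442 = 4.98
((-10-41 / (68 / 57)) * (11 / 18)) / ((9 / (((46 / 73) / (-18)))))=763301 / 7237512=0.11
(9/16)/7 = 9/112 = 0.08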